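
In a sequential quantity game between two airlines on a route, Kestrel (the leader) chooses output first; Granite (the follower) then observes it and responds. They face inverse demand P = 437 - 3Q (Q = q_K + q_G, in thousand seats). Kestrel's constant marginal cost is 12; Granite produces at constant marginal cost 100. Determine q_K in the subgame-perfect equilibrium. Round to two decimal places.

85.50

Solve by backward induction. Given q_K, the follower Granite maximises π_G = (437 - 3q_K - 3q_G)q_G - 100q_G.
Follower FOC: 337 - 3q_K - 6q_G = 0, so q_G(q_K) = (337 - 3q_K)/6.
Kestrel substitutes q_G(q_K) into its own profit: π_K = q_K(437 - 3q_K - (337 - 3q_K)/2) - 12q_K = (537/2 - (3/2)q_K)q_K - 12q_K.
Maximising: ∂π_K/∂q_K = 513/2 - 3q_K = 0, giving q_K = 171/2.
Then q_G = (337 - 3·(171/2))/6 = 161/12.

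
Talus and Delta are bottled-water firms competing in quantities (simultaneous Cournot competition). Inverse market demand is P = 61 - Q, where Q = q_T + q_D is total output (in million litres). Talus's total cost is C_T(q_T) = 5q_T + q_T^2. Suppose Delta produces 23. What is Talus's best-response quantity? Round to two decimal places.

8.25

With the rival's output fixed at 23, Talus's profit is π_T = (61 - 23 - q_T)q_T - (5q_T + q_T²) = (38 - q_T)q_T - (5q_T + q_T²).
∂π_T/∂q_T = 33 - 4q_T = 0, so q_T = 33/4.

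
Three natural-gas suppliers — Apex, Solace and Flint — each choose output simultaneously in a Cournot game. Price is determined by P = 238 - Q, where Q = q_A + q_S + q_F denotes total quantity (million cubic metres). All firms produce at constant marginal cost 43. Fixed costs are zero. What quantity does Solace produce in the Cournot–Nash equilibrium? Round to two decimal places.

Each firm earns π_i = (238 - Q)q_i - 43q_i.
First-order condition (treating rivals' output as given): 195 - 2q_i - Σ_{j≠i} q_j = 0.
With identical firms every q_j equals q_i, so Σ_{j≠i} q_j = 2q_i and 195 = 4q_i, giving q_i = 195/4.

48.75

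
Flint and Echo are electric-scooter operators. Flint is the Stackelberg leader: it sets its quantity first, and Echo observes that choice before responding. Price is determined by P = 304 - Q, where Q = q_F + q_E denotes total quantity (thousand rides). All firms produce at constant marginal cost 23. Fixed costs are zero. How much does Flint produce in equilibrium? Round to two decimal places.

The follower Echo best-responds to any q_F: π_E = (304 - Q)q_E - 23q_E.
∂π_E/∂q_E = 281 - q_F - 2q_E = 0 gives the reaction function q_E = (281 - q_F)/2.
The leader anticipates this reaction. Substituting into P = 304 - Q gives P = 327/2 - (1/2)q_F, so π_F = (327/2 - (1/2)q_F)q_F - 23q_F.
Maximising: ∂π_F/∂q_F = 281/2 - q_F = 0, giving q_F = 281/2.
Then q_E = (281 - 281/2)/2 = 281/4.

140.50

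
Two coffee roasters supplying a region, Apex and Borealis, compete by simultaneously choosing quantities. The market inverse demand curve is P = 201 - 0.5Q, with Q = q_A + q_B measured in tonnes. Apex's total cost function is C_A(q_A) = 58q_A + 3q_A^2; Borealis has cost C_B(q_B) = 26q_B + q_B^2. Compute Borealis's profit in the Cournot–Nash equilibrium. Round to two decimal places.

Apex's profit: π_A = (201 - 0.5Q)q_A - (58q_A + 3q_A²). Setting ∂π_A/∂q_A = 0: 143 - 7q_A - (1/2)(q_B) = 0.
Borealis's first-order condition: 175 - 3q_B - (1/2)(q_A) = 0.
Best responses: q_A = (143 - (1/2)q_B)/7, q_B = (175 - (1/2)q_A)/3.
Substituting one into the other gives q_A = 1366/83 and q_B = 55.5904.
Price P = 201 - (1/2)·72.0482 = 164.9759.
Borealis's profit: 164.9759·55.5904 - 26·55.5904 - 55.5904² = 4635.4324.

4635.43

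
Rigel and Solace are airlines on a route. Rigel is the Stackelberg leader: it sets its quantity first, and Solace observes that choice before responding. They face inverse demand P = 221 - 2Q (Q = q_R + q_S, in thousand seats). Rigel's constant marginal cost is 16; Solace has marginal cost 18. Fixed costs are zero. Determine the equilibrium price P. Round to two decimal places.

The follower Solace best-responds to any q_R: π_S = (221 - 2Q)q_S - 18q_S.
Setting the follower's marginal profit to zero, 203 - 2q_R - 4q_S = 0, i.e. q_S = (203 - 2q_R)/4.
The leader anticipates this reaction. Substituting into P = 221 - 2Q gives P = 239/2 - q_R, so π_R = (239/2 - q_R)q_R - 16q_R.
Leader FOC: 207/2 - 2q_R = 0, so q_R = 207/4.
Then q_S = (203 - 2·(207/4))/4 = 199/8.
Total output Q = 613/8, so price P = 221 - 2·(613/8) = 271/4.

67.75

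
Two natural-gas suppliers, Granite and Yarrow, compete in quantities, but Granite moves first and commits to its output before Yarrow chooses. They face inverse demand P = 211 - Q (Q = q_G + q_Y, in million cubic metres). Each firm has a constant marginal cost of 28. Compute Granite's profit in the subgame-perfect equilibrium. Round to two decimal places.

4186.13

Solve by backward induction. Given q_G, the follower Yarrow maximises π_Y = (211 - q_G - q_Y)q_Y - 28q_Y.
Setting the follower's marginal profit to zero, 183 - q_G - 2q_Y = 0, i.e. q_Y = (183 - q_G)/2.
Granite substitutes q_Y(q_G) into its own profit: π_G = q_G(211 - q_G - (183 - q_G)/2) - 28q_G = (239/2 - (1/2)q_G)q_G - 28q_G.
The leader's first-order condition 183/2 - q_G = 0 yields q_G = 183/2.
Then q_Y = (183 - 183/2)/2 = 183/4.
Price P = 211 - 549/4 = 295/4.
Granite's profit: (295/4 - 28)·(183/2) = 4186.1250.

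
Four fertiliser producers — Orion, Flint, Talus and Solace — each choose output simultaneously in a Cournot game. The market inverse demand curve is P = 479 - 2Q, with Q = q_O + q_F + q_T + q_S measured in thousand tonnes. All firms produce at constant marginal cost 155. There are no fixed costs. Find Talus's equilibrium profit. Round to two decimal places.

2099.52

Each firm earns π_i = (479 - 2Q)q_i - 155q_i.
Setting ∂π_i/∂q_i = 0 with rivals' quantities fixed: 324 - 4q_i - 2·Σ_{j≠i} q_j = 0.
With identical firms every q_j equals q_i, so Σ_{j≠i} q_j = 3q_i and 324 = 10q_i, giving q_i = 162/5.
Price P = 479 - 2·(648/5) = 1099/5.
Talus's profit: (1099/5 - 155)·(162/5) = 2099.5200.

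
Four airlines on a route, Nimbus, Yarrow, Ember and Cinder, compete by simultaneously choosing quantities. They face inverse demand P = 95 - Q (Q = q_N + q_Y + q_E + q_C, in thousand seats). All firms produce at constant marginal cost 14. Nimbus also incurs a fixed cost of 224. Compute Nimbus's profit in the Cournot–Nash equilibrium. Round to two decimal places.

A representative firm's profit is π_i = q_i(95 - Q) - 14q_i.
First-order condition (treating rivals' output as given): 81 - 2q_i - Σ_{j≠i} q_j = 0.
By symmetry each firm produces the same amount; substituting Σ_{j≠i} q_j = 3q_i yields q_i = 81/5.
Price P = 95 - 324/5 = 151/5.
Nimbus's profit: (151/5 - 14)·(81/5) - 224 = 961/25.

38.44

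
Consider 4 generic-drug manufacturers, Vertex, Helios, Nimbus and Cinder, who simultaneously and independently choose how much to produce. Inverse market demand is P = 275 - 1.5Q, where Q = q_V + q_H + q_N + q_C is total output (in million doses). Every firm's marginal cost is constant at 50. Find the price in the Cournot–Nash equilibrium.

Each firm earns π_i = (275 - 1.5Q)q_i - 50q_i.
Setting ∂π_i/∂q_i = 0 with rivals' quantities fixed: 225 - 3q_i - (3/2)·Σ_{j≠i} q_j = 0.
By symmetry each firm produces the same amount; substituting Σ_{j≠i} q_j = 3q_i yields q_i = 225/(15/2) = 30.
Total output Q = 120, so price P = 275 - (3/2)·120 = 95.

95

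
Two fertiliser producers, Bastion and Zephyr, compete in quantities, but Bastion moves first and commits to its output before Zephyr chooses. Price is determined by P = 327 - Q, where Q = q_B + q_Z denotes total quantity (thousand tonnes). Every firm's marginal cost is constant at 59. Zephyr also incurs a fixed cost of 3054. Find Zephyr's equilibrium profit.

The follower Zephyr best-responds to any q_B: π_Z = (327 - Q)q_Z - 59q_Z.
∂π_Z/∂q_Z = 268 - q_B - 2q_Z = 0 gives the reaction function q_Z = (268 - q_B)/2.
The leader anticipates this reaction. Substituting into P = 327 - Q gives P = 193 - (1/2)q_B, so π_B = (193 - (1/2)q_B)q_B - 59q_B.
The leader's first-order condition 134 - q_B = 0 yields q_B = 134.
Then q_Z = (268 - 134)/2 = 67.
Price P = 327 - 201 = 126.
Zephyr's profit: (126 - 59)·67 - 3054 = 1435.

1435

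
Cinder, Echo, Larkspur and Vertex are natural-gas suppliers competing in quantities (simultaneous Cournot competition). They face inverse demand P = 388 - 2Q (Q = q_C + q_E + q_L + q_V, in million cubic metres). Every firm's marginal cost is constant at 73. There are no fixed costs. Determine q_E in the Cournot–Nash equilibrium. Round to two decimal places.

Each firm earns π_i = (388 - 2Q)q_i - 73q_i.
Setting ∂π_i/∂q_i = 0 with rivals' quantities fixed: 315 - 4q_i - 2·Σ_{j≠i} q_j = 0.
With identical firms every q_j equals q_i, so Σ_{j≠i} q_j = 3q_i and 315 = 10q_i, giving q_i = 63/2.

31.50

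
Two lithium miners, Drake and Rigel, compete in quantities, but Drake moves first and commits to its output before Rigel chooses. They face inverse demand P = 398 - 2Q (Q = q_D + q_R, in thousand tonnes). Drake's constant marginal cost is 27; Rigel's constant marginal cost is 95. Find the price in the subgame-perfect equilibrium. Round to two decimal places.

136.75

The follower Rigel best-responds to any q_D: π_R = (398 - 2Q)q_R - 95q_R.
Setting the follower's marginal profit to zero, 303 - 2q_D - 4q_R = 0, i.e. q_R = (303 - 2q_D)/4.
The leader anticipates this reaction. Substituting into P = 398 - 2Q gives P = 493/2 - q_D, so π_D = (493/2 - q_D)q_D - 27q_D.
Maximising: ∂π_D/∂q_D = 439/2 - 2q_D = 0, giving q_D = 439/4.
Then q_R = (303 - 2·(439/4))/4 = 167/8.
Total output Q = 1045/8, so price P = 398 - 2·(1045/8) = 547/4.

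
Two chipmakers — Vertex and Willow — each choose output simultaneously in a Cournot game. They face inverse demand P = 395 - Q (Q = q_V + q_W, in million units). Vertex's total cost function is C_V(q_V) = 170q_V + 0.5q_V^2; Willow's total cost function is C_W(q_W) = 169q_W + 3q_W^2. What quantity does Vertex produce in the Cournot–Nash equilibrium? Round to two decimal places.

68.43

Vertex's profit: π_V = (395 - Q)q_V - (170q_V + (1/2)q_V²). Setting ∂π_V/∂q_V = 0: 225 - 3q_V - (q_W) = 0.
Willow's first-order condition: 226 - 8q_W - (q_V) = 0.
So q_V = (225 - q_W)/3 and q_W = (226 - q_V)/8.
Substituting one into the other gives q_V = 1574/23 and q_W = 453/23.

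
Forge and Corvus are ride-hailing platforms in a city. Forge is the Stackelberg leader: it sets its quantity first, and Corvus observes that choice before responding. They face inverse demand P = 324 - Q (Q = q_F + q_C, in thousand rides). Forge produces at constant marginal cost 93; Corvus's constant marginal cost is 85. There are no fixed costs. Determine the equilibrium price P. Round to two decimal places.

The follower Corvus best-responds to any q_F: π_C = (324 - Q)q_C - 85q_C.
Setting the follower's marginal profit to zero, 239 - q_F - 2q_C = 0, i.e. q_C = (239 - q_F)/2.
Forge substitutes q_C(q_F) into its own profit: π_F = q_F(324 - q_F - (239 - q_F)/2) - 93q_F = (409/2 - (1/2)q_F)q_F - 93q_F.
The leader's first-order condition 223/2 - q_F = 0 yields q_F = 223/2.
Then q_C = (239 - 223/2)/2 = 255/4.
Total output Q = 701/4, so price P = 324 - 701/4 = 595/4.

148.75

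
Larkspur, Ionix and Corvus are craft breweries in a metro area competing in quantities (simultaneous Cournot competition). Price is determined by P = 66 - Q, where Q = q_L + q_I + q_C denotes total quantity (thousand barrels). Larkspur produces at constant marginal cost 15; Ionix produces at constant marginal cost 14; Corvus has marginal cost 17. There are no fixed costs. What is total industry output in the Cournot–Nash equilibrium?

38

Larkspur's profit: π_L = (66 - Q)q_L - (15q_L). Setting ∂π_L/∂q_L = 0: 51 - 2q_L - (q_I + q_C) = 0.
Ionix's first-order condition: 52 - 2q_I - (q_L + q_C) = 0.
Corvus's profit: π_C = (66 - Q)q_C - (17q_C). Setting ∂π_C/∂q_C = 0: 49 - 2q_C - (q_L + q_I) = 0.
Adding the 3 first-order conditions: 152 − 4Q = 0, so Q = 38.
Back-substituting: q_L = (51 − 38) = 13, q_I = (52 − 38) = 14, q_C = (49 − 38) = 11.
Total output Q = 13 + 14 + 11 = 38.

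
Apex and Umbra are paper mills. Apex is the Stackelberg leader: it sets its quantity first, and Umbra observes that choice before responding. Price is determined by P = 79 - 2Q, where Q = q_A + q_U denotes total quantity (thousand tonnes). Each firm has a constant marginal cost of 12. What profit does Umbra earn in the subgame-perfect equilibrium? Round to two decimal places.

The follower Umbra best-responds to any q_A: π_U = (79 - 2Q)q_U - 12q_U.
Follower FOC: 67 - 2q_A - 4q_U = 0, so q_U(q_A) = (67 - 2q_A)/4.
Apex substitutes q_U(q_A) into its own profit: π_A = q_A(79 - 2q_A - (67 - 2q_A)/2) - 12q_A = (91/2 - q_A)q_A - 12q_A.
Maximising: ∂π_A/∂q_A = 67/2 - 2q_A = 0, giving q_A = 67/4.
Then q_U = (67 - 2·(67/4))/4 = 67/8.
Price P = 79 - 2·(201/8) = 115/4.
Umbra's profit: (115/4 - 12)·(67/8) = 140.2813.

140.28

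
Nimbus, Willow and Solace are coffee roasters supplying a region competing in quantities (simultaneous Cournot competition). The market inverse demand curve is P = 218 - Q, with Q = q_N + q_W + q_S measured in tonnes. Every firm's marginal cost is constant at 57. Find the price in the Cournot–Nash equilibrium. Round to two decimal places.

97.25

Each firm earns π_i = (218 - Q)q_i - 57q_i.
First-order condition (treating rivals' output as given): 161 - 2q_i - Σ_{j≠i} q_j = 0.
By symmetry each firm produces the same amount; substituting Σ_{j≠i} q_j = 2q_i yields q_i = 161/4.
Total output Q = 483/4, so price P = 218 - 483/4 = 389/4.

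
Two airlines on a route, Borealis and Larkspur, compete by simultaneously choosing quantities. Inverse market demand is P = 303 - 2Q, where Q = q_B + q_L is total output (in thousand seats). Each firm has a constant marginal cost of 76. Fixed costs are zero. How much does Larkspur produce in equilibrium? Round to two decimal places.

37.83

A representative firm's profit is π_i = q_i(303 - 2Q) - 76q_i.
Setting ∂π_i/∂q_i = 0 with rivals' quantities fixed: 227 - 4q_i - 2q_j = 0.
By symmetry each firm produces the same amount; substituting q_j = q_i yields q_i = 227/6.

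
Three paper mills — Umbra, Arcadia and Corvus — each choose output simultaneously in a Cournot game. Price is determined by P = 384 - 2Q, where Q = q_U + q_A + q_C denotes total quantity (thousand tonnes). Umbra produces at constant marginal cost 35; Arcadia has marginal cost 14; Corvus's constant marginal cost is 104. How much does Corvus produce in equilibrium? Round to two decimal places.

Umbra's profit: π_U = (384 - 2Q)q_U - (35q_U). Setting ∂π_U/∂q_U = 0: 349 - 4q_U - 2(q_A + q_C) = 0.
Arcadia's first-order condition: 370 - 4q_A - 2(q_U + q_C) = 0.
Corvus's profit: π_C = (384 - 2Q)q_C - (104q_C). Setting ∂π_C/∂q_C = 0: 280 - 4q_C - 2(q_U + q_A) = 0.
Adding the 3 first-order conditions: 999 − 8Q = 0, so Q = 999/8.
Back-substituting: q_U = (349 − 999/4)/2 = 397/8, q_A = (370 − 999/4)/2 = 481/8, q_C = (280 − 999/4)/2 = 121/8.

15.13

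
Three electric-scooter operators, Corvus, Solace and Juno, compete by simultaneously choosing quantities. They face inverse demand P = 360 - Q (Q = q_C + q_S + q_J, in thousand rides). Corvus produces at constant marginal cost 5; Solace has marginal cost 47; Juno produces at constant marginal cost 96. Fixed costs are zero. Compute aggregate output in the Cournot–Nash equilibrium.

Corvus's profit: π_C = (360 - Q)q_C - (5q_C). Setting ∂π_C/∂q_C = 0: 355 - 2q_C - (q_S + q_J) = 0.
Solace's profit: π_S = (360 - Q)q_S - (47q_S). Setting ∂π_S/∂q_S = 0: 313 - 2q_S - (q_C + q_J) = 0.
Juno's first-order condition: 264 - 2q_J - (q_C + q_S) = 0.
Adding the 3 first-order conditions: 932 − 4Q = 0, so Q = 233.
Back-substituting: q_C = (355 − 233) = 122, q_S = (313 − 233) = 80, q_J = (264 − 233) = 31.
Total output Q = 122 + 80 + 31 = 233.

233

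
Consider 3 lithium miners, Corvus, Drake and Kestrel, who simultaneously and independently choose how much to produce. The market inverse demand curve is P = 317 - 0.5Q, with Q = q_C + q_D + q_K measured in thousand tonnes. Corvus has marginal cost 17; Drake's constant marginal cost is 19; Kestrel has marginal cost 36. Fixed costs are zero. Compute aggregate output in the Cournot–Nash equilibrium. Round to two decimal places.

439.50

Corvus's profit: π_C = (317 - 0.5Q)q_C - (17q_C). Setting ∂π_C/∂q_C = 0: 300 - q_C - (1/2)(q_D + q_K) = 0.
Drake's profit: π_D = (317 - 0.5Q)q_D - (19q_D). Setting ∂π_D/∂q_D = 0: 298 - q_D - (1/2)(q_C + q_K) = 0.
Kestrel's profit: π_K = (317 - 0.5Q)q_K - (36q_K). Setting ∂π_K/∂q_K = 0: 281 - q_K - (1/2)(q_C + q_D) = 0.
Adding the 3 conditions: 879 − Q − Q = 0, i.e. Q = 879/2.
Back-substituting: q_C = (300 − 879/4)/(1/2) = 321/2, q_D = (298 − 879/4)/(1/2) = 313/2, q_K = (281 − 879/4)/(1/2) = 245/2.
Total output Q = 321/2 + 313/2 + 245/2 = 879/2.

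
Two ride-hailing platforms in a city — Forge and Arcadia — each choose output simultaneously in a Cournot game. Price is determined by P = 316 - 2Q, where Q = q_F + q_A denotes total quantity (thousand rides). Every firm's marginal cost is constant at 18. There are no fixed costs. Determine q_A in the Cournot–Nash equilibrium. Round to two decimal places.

Each firm earns π_i = (316 - 2Q)q_i - 18q_i.
First-order condition (treating rivals' output as given): 298 - 4q_i - 2q_j = 0.
By symmetry each firm produces the same amount; substituting q_j = q_i yields q_i = 298/6 = 149/3.

49.67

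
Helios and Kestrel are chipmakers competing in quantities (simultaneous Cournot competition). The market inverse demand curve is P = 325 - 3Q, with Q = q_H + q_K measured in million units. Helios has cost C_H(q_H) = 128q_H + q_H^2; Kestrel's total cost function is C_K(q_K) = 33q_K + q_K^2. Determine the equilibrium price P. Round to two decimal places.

Helios's profit: π_H = (325 - 3Q)q_H - (128q_H + q_H²). Setting ∂π_H/∂q_H = 0: 197 - 8q_H - 3(q_K) = 0.
Kestrel's first-order condition: 292 - 8q_K - 3(q_H) = 0.
Best responses: q_H = (197 - 3q_K)/8, q_K = (292 - 3q_H)/8.
Substituting one into the other gives q_H = 140/11 and q_K = 349/11.
Total output Q = 489/11, so price P = 325 - 3·(489/11) = 191.6364.

191.64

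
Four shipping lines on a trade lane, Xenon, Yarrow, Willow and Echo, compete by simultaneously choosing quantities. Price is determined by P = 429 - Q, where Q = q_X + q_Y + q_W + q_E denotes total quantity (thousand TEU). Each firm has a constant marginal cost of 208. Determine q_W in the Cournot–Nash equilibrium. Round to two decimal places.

44.20

Each firm earns π_i = (429 - Q)q_i - 208q_i.
Setting ∂π_i/∂q_i = 0 with rivals' quantities fixed: 221 - 2q_i - Σ_{j≠i} q_j = 0.
By symmetry each firm produces the same amount; substituting Σ_{j≠i} q_j = 3q_i yields q_i = 221/5.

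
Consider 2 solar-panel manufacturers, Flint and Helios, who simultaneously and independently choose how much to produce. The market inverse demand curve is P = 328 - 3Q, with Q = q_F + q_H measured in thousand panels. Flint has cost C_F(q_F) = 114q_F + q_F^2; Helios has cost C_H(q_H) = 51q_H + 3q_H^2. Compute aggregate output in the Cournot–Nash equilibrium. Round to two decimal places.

38.06

Flint's profit: π_F = (328 - 3Q)q_F - (114q_F + q_F²). Setting ∂π_F/∂q_F = 0: 214 - 8q_F - 3(q_H) = 0.
Helios's profit: π_H = (328 - 3Q)q_H - (51q_H + 3q_H²). Setting ∂π_H/∂q_H = 0: 277 - 12q_H - 3(q_F) = 0.
So q_F = (214 - 3q_H)/8 and q_H = (277 - 3q_F)/12.
Solving the pair: q_F = 579/29, q_H = 1574/87.
Total output Q = 579/29 + 1574/87 = 38.0575.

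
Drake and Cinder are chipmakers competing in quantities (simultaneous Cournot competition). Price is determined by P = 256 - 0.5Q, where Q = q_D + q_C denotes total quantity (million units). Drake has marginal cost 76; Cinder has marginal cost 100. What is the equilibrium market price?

144

Drake's profit: π_D = (256 - 0.5Q)q_D - (76q_D). Setting ∂π_D/∂q_D = 0: 180 - q_D - (1/2)(q_C) = 0.
Cinder's first-order condition: 156 - q_C - (1/2)(q_D) = 0.
So q_D = (180 - (1/2)q_C) and q_C = (156 - (1/2)q_D).
Solving the pair: q_D = 136, q_C = 88.
Total output Q = 224, so price P = 256 - (1/2)·224 = 144.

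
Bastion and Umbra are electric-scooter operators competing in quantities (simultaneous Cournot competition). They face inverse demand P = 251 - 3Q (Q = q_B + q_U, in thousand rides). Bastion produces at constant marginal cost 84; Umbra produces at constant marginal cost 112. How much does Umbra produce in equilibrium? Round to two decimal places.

12.33

Bastion's profit: π_B = (251 - 3Q)q_B - (84q_B). Setting ∂π_B/∂q_B = 0: 167 - 6q_B - 3(q_U) = 0.
Umbra's first-order condition: 139 - 6q_U - 3(q_B) = 0.
Best responses: q_B = (167 - 3q_U)/6, q_U = (139 - 3q_B)/6.
Substituting one into the other gives q_B = 65/3 and q_U = 37/3.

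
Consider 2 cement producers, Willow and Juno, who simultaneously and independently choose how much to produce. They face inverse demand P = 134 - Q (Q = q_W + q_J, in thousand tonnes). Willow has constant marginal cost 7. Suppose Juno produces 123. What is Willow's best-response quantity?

2

With the rival's output fixed at 123, Willow's profit is π_W = (134 - 123 - q_W)q_W - (7q_W) = (11 - q_W)q_W - (7q_W).
∂π_W/∂q_W = 4 - 2q_W = 0, so q_W = 2.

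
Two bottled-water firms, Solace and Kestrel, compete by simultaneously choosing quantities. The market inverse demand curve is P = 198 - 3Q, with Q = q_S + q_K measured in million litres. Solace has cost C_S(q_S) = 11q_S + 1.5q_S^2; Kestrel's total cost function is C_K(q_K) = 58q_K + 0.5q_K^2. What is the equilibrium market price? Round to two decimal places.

Solace's profit: π_S = (198 - 3Q)q_S - (11q_S + (3/2)q_S²). Setting ∂π_S/∂q_S = 0: 187 - 9q_S - 3(q_K) = 0.
Kestrel's profit: π_K = (198 - 3Q)q_K - (58q_K + (1/2)q_K²). Setting ∂π_K/∂q_K = 0: 140 - 7q_K - 3(q_S) = 0.
So q_S = (187 - 3q_K)/9 and q_K = (140 - 3q_S)/7.
Solving the pair: q_S = 889/54, q_K = 233/18.
Total output Q = 794/27, so price P = 198 - 3·(794/27) = 988/9.

109.78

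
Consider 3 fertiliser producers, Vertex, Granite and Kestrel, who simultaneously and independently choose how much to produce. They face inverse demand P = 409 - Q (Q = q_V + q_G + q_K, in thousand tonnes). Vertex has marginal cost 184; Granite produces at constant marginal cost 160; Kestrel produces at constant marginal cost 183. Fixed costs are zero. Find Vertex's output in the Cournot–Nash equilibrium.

50

Vertex's profit: π_V = (409 - Q)q_V - (184q_V). Setting ∂π_V/∂q_V = 0: 225 - 2q_V - (q_G + q_K) = 0.
Granite's first-order condition: 249 - 2q_G - (q_V + q_K) = 0.
Kestrel's profit: π_K = (409 - Q)q_K - (183q_K). Setting ∂π_K/∂q_K = 0: 226 - 2q_K - (q_V + q_G) = 0.
Adding the 3 conditions: 700 − 2Q − 2Q = 0, i.e. Q = 175.
Back-substituting: q_V = (225 − 175) = 50, q_G = (249 − 175) = 74, q_K = (226 − 175) = 51.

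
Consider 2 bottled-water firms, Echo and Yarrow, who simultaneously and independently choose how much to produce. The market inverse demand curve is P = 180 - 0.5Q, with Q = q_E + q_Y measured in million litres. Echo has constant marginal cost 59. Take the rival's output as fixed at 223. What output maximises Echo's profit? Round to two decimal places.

With the rival's output fixed at 223, Echo's profit is π_E = (180 - (1/2)·223 - (1/2)q_E)q_E - (59q_E) = (137/2 - (1/2)q_E)q_E - (59q_E).
∂π_E/∂q_E = 19/2 - q_E = 0, so q_E = 19/2.

9.50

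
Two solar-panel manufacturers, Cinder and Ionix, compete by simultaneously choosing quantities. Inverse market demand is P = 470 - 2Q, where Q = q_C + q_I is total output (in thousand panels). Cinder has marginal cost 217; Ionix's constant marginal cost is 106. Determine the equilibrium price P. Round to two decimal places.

264.33

Cinder's profit: π_C = (470 - 2Q)q_C - (217q_C). Setting ∂π_C/∂q_C = 0: 253 - 4q_C - 2(q_I) = 0.
Ionix's profit: π_I = (470 - 2Q)q_I - (106q_I). Setting ∂π_I/∂q_I = 0: 364 - 4q_I - 2(q_C) = 0.
Best responses: q_C = (253 - 2q_I)/4, q_I = (364 - 2q_C)/4.
Solving the pair: q_C = 71/3, q_I = 475/6.
Total output Q = 617/6, so price P = 470 - 2·(617/6) = 793/3.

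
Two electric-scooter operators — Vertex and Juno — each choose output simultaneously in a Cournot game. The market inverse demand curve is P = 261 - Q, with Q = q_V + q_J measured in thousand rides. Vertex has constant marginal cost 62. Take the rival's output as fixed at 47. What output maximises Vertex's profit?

With the rival's output fixed at 47, Vertex's profit is π_V = (261 - 47 - q_V)q_V - (62q_V) = (214 - q_V)q_V - (62q_V).
∂π_V/∂q_V = 152 - 2q_V = 0, so q_V = 76.

76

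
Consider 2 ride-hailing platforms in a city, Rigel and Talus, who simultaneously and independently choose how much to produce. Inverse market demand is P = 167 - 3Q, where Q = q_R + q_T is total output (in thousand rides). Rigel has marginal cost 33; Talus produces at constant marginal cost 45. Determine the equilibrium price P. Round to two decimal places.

81.67

Rigel's profit: π_R = (167 - 3Q)q_R - (33q_R). Setting ∂π_R/∂q_R = 0: 134 - 6q_R - 3(q_T) = 0.
Talus's profit: π_T = (167 - 3Q)q_T - (45q_T). Setting ∂π_T/∂q_T = 0: 122 - 6q_T - 3(q_R) = 0.
So q_R = (134 - 3q_T)/6 and q_T = (122 - 3q_R)/6.
Substituting one into the other gives q_R = 146/9 and q_T = 110/9.
Total output Q = 256/9, so price P = 167 - 3·(256/9) = 245/3.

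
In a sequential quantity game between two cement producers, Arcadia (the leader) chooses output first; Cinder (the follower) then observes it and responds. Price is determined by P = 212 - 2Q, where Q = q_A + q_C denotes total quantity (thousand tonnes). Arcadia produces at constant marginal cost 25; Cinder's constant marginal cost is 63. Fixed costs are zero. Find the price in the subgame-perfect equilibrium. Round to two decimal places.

81.25

Solve by backward induction. Given q_A, the follower Cinder maximises π_C = (212 - 2q_A - 2q_C)q_C - 63q_C.
Follower FOC: 149 - 2q_A - 4q_C = 0, so q_C(q_A) = (149 - 2q_A)/4.
The leader anticipates this reaction. Substituting into P = 212 - 2Q gives P = 275/2 - q_A, so π_A = (275/2 - q_A)q_A - 25q_A.
The leader's first-order condition 225/2 - 2q_A = 0 yields q_A = 225/4.
Then q_C = (149 - 2·(225/4))/4 = 73/8.
Total output Q = 523/8, so price P = 212 - 2·(523/8) = 325/4.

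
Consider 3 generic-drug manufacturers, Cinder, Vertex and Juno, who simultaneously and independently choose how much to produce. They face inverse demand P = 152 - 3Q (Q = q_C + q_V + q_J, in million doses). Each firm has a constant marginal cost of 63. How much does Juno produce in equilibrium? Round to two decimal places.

7.42

Each firm earns π_i = (152 - 3Q)q_i - 63q_i.
Setting ∂π_i/∂q_i = 0 with rivals' quantities fixed: 89 - 6q_i - 3·Σ_{j≠i} q_j = 0.
By symmetry each firm produces the same amount; substituting Σ_{j≠i} q_j = 2q_i yields q_i = 89/12.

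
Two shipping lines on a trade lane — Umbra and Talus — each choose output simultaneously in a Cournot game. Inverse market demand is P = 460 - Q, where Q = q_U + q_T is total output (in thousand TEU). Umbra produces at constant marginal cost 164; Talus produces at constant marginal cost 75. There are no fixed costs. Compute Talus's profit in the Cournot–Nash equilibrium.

Umbra's profit: π_U = (460 - Q)q_U - (164q_U). Setting ∂π_U/∂q_U = 0: 296 - 2q_U - (q_T) = 0.
Talus's profit: π_T = (460 - Q)q_T - (75q_T). Setting ∂π_T/∂q_T = 0: 385 - 2q_T - (q_U) = 0.
So q_U = (296 - q_T)/2 and q_T = (385 - q_U)/2.
Substituting one into the other gives q_U = 69 and q_T = 158.
Price P = 460 - 227 = 233.
Talus's profit: (233 - 75)·158 = 24964.

24964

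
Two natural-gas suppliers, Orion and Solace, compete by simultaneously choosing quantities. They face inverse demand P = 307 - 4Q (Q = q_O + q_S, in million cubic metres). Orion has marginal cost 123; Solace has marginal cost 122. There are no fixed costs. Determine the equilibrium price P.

Orion's profit: π_O = (307 - 4Q)q_O - (123q_O). Setting ∂π_O/∂q_O = 0: 184 - 8q_O - 4(q_S) = 0.
Solace's profit: π_S = (307 - 4Q)q_S - (122q_S). Setting ∂π_S/∂q_S = 0: 185 - 8q_S - 4(q_O) = 0.
Best responses: q_O = (184 - 4q_S)/8, q_S = (185 - 4q_O)/8.
Solving the pair: q_O = 61/4, q_S = 31/2.
Total output Q = 123/4, so price P = 307 - 4·(123/4) = 184.

184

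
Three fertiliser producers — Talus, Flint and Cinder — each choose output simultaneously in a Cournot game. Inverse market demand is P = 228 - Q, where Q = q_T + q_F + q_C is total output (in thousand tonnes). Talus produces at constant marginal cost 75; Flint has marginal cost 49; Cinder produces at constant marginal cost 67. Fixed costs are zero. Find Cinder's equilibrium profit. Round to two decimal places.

Talus's profit: π_T = (228 - Q)q_T - (75q_T). Setting ∂π_T/∂q_T = 0: 153 - 2q_T - (q_F + q_C) = 0.
Flint's first-order condition: 179 - 2q_F - (q_T + q_C) = 0.
Cinder's profit: π_C = (228 - Q)q_C - (67q_C). Setting ∂π_C/∂q_C = 0: 161 - 2q_C - (q_T + q_F) = 0.
Adding the 3 conditions: 493 − 2Q − 2Q = 0, i.e. Q = 493/4.
Back-substituting: q_T = (153 − 493/4) = 119/4, q_F = (179 − 493/4) = 223/4, q_C = (161 − 493/4) = 151/4.
Price P = 228 - 493/4 = 419/4.
Cinder's profit: (419/4 - 67)·(151/4) = 1425.0625.

1425.06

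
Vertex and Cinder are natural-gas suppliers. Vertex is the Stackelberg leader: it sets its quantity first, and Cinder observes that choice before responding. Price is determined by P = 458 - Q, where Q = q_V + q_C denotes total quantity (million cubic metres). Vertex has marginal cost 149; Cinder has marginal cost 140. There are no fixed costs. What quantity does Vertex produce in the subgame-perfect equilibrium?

150

Solve by backward induction. Given q_V, the follower Cinder maximises π_C = (458 - q_V - q_C)q_C - 140q_C.
Setting the follower's marginal profit to zero, 318 - q_V - 2q_C = 0, i.e. q_C = (318 - q_V)/2.
Vertex substitutes q_C(q_V) into its own profit: π_V = q_V(458 - q_V - (318 - q_V)/2) - 149q_V = (299 - (1/2)q_V)q_V - 149q_V.
Maximising: ∂π_V/∂q_V = 150 - q_V = 0, giving q_V = 150.
Then q_C = (318 - 150)/2 = 84.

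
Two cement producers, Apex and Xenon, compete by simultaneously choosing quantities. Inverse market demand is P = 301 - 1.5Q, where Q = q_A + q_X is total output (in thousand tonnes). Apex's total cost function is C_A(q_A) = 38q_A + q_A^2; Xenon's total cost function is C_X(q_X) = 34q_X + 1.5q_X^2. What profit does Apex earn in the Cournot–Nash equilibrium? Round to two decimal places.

Apex's profit: π_A = (301 - 1.5Q)q_A - (38q_A + q_A²). Setting ∂π_A/∂q_A = 0: 263 - 5q_A - (3/2)(q_X) = 0.
Xenon's profit: π_X = (301 - 1.5Q)q_X - (34q_X + (3/2)q_X²). Setting ∂π_X/∂q_X = 0: 267 - 6q_X - (3/2)(q_A) = 0.
So q_A = (263 - (3/2)q_X)/5 and q_X = (267 - (3/2)q_A)/6.
Solving the pair: q_A = 1570/37, q_X = 1254/37.
Price P = 301 - (3/2)·76.3243 = 186.5135.
Apex's profit: 186.5135·(1570/37) - 38·(1570/37) - (1570/37)² = 4501.2783.

4501.28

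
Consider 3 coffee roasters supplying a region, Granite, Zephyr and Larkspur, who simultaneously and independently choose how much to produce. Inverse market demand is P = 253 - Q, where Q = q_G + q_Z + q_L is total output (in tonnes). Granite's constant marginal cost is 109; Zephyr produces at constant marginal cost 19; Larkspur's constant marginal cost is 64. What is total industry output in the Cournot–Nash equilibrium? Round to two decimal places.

Granite's profit: π_G = (253 - Q)q_G - (109q_G). Setting ∂π_G/∂q_G = 0: 144 - 2q_G - (q_Z + q_L) = 0.
Zephyr's profit: π_Z = (253 - Q)q_Z - (19q_Z). Setting ∂π_Z/∂q_Z = 0: 234 - 2q_Z - (q_G + q_L) = 0.
Larkspur's profit: π_L = (253 - Q)q_L - (64q_L). Setting ∂π_L/∂q_L = 0: 189 - 2q_L - (q_G + q_Z) = 0.
Adding the 3 conditions: 567 − 2Q − 2Q = 0, i.e. Q = 567/4.
Back-substituting: q_G = (144 − 567/4) = 9/4, q_Z = (234 − 567/4) = 369/4, q_L = (189 − 567/4) = 189/4.
Total output Q = 9/4 + 369/4 + 189/4 = 567/4.

141.75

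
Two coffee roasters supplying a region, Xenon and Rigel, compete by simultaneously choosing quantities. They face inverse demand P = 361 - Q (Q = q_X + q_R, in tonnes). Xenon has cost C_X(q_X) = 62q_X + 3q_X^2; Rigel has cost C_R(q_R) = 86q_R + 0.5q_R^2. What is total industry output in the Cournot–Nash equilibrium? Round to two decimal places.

109.70

Xenon's profit: π_X = (361 - Q)q_X - (62q_X + 3q_X²). Setting ∂π_X/∂q_X = 0: 299 - 8q_X - (q_R) = 0.
Rigel's first-order condition: 275 - 3q_R - (q_X) = 0.
So q_X = (299 - q_R)/8 and q_R = (275 - q_X)/3.
Substituting one into the other gives q_X = 622/23 and q_R = 1901/23.
Total output Q = 622/23 + 1901/23 = 109.6957.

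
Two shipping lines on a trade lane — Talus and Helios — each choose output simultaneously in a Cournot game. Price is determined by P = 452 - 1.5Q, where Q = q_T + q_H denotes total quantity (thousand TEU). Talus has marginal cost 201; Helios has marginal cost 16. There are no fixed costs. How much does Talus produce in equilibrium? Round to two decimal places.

Talus's profit: π_T = (452 - 1.5Q)q_T - (201q_T). Setting ∂π_T/∂q_T = 0: 251 - 3q_T - (3/2)(q_H) = 0.
Helios's first-order condition: 436 - 3q_H - (3/2)(q_T) = 0.
Rearranging gives the reaction functions q_T = (251 - (3/2)q_H)/3 and q_H = (436 - (3/2)q_T)/3.
Substituting one into the other gives q_T = 44/3 and q_H = 138.

14.67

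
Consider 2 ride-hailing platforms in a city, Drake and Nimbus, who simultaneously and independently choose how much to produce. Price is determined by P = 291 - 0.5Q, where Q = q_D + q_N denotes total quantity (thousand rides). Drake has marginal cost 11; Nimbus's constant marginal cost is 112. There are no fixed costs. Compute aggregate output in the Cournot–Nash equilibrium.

Drake's profit: π_D = (291 - 0.5Q)q_D - (11q_D). Setting ∂π_D/∂q_D = 0: 280 - q_D - (1/2)(q_N) = 0.
Nimbus's first-order condition: 179 - q_N - (1/2)(q_D) = 0.
Rearranging gives the reaction functions q_D = (280 - (1/2)q_N) and q_N = (179 - (1/2)q_D).
Solving the pair: q_D = 254, q_N = 52.
Total output Q = 254 + 52 = 306.

306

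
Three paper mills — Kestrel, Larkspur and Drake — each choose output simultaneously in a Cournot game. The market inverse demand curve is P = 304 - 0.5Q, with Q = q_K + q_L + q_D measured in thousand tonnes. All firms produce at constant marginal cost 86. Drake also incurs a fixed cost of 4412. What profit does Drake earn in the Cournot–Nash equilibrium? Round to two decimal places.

1528.50

A representative firm's profit is π_i = q_i(304 - 0.5Q) - 86q_i.
Setting ∂π_i/∂q_i = 0 with rivals' quantities fixed: 218 - q_i - (1/2)·Σ_{j≠i} q_j = 0.
By symmetry each firm produces the same amount; substituting Σ_{j≠i} q_j = 2q_i yields q_i = 218/2 = 109.
Price P = 304 - (1/2)·327 = 281/2.
Drake's profit: (281/2 - 86)·109 - 4412 = 1528.5000.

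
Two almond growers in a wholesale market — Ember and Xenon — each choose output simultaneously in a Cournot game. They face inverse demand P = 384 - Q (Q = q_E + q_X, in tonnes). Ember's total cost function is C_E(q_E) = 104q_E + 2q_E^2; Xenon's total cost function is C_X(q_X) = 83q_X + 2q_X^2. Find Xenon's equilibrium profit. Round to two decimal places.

Ember's profit: π_E = (384 - Q)q_E - (104q_E + 2q_E²). Setting ∂π_E/∂q_E = 0: 280 - 6q_E - (q_X) = 0.
Xenon's profit: π_X = (384 - Q)q_X - (83q_X + 2q_X²). Setting ∂π_X/∂q_X = 0: 301 - 6q_X - (q_E) = 0.
So q_E = (280 - q_X)/6 and q_X = (301 - q_E)/6.
Solving the pair: q_E = 197/5, q_X = 218/5.
Price P = 384 - 83 = 301.
Xenon's profit: 301·(218/5) - 83·(218/5) - 2(218/5)² = 5702.8800.

5702.88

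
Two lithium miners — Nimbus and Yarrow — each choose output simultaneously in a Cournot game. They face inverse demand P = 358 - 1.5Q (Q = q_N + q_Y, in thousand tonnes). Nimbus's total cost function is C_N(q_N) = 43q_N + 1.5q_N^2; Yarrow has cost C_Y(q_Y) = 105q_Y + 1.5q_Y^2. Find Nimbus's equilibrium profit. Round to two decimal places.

Nimbus's profit: π_N = (358 - 1.5Q)q_N - (43q_N + (3/2)q_N²). Setting ∂π_N/∂q_N = 0: 315 - 6q_N - (3/2)(q_Y) = 0.
Yarrow's profit: π_Y = (358 - 1.5Q)q_Y - (105q_Y + (3/2)q_Y²). Setting ∂π_Y/∂q_Y = 0: 253 - 6q_Y - (3/2)(q_N) = 0.
Rearranging gives the reaction functions q_N = (315 - (3/2)q_Y)/6 and q_Y = (253 - (3/2)q_N)/6.
Solving the pair: q_N = 44.7556, q_Y = 1394/45.
Price P = 358 - (3/2)·(1136/15) = 1222/5.
Nimbus's profit: (1222/5)·44.7556 - 43·44.7556 - (3/2)·44.7556² = 6009.1793.

6009.18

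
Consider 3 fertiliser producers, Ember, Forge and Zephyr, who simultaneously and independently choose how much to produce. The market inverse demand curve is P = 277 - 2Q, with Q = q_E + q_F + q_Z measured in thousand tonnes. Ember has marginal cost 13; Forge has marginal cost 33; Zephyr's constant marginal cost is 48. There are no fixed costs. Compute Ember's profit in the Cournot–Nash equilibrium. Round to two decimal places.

3180.03

Ember's profit: π_E = (277 - 2Q)q_E - (13q_E). Setting ∂π_E/∂q_E = 0: 264 - 4q_E - 2(q_F + q_Z) = 0.
Forge's profit: π_F = (277 - 2Q)q_F - (33q_F). Setting ∂π_F/∂q_F = 0: 244 - 4q_F - 2(q_E + q_Z) = 0.
Zephyr's profit: π_Z = (277 - 2Q)q_Z - (48q_Z). Setting ∂π_Z/∂q_Z = 0: 229 - 4q_Z - 2(q_E + q_F) = 0.
Adding the 3 conditions: 737 − 4Q − 4Q = 0, i.e. Q = 737/8.
Back-substituting: q_E = (264 − 737/4)/2 = 319/8, q_F = (244 − 737/4)/2 = 239/8, q_Z = (229 − 737/4)/2 = 179/8.
Price P = 277 - 2·(737/8) = 371/4.
Ember's profit: (371/4 - 13)·(319/8) = 3180.0313.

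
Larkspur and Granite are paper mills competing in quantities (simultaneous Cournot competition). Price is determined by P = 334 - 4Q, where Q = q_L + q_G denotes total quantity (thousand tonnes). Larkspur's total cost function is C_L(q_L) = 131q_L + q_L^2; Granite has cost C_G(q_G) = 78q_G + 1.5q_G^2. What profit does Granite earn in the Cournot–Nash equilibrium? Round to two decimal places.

1901.91

Larkspur's profit: π_L = (334 - 4Q)q_L - (131q_L + q_L²). Setting ∂π_L/∂q_L = 0: 203 - 10q_L - 4(q_G) = 0.
Granite's first-order condition: 256 - 11q_G - 4(q_L) = 0.
So q_L = (203 - 4q_G)/10 and q_G = (256 - 4q_L)/11.
Substituting one into the other gives q_L = 1209/94 and q_G = 874/47.
Price P = 334 - 4·31.4574 = 208.1702.
Granite's profit: 208.1702·(874/47) - 78·(874/47) - (3/2)(874/47)² = 1901.9095.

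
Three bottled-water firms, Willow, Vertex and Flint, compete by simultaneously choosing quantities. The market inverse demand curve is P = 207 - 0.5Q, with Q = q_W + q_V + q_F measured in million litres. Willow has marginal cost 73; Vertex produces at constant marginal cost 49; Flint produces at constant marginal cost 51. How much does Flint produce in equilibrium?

88

Willow's profit: π_W = (207 - 0.5Q)q_W - (73q_W). Setting ∂π_W/∂q_W = 0: 134 - q_W - (1/2)(q_V + q_F) = 0.
Vertex's first-order condition: 158 - q_V - (1/2)(q_W + q_F) = 0.
Flint's first-order condition: 156 - q_F - (1/2)(q_W + q_V) = 0.
Adding the 3 first-order conditions: 448 − 2Q = 0, so Q = 224.
Back-substituting: q_W = (134 − 112)/(1/2) = 44, q_V = (158 − 112)/(1/2) = 92, q_F = (156 − 112)/(1/2) = 88.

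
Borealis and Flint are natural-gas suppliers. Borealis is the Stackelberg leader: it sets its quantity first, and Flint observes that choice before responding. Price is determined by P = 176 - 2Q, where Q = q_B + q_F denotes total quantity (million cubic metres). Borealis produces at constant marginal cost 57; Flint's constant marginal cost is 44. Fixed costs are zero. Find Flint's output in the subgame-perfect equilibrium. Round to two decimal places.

19.75

Solve by backward induction. Given q_B, the follower Flint maximises π_F = (176 - 2q_B - 2q_F)q_F - 44q_F.
Follower FOC: 132 - 2q_B - 4q_F = 0, so q_F(q_B) = (132 - 2q_B)/4.
The leader anticipates this reaction. Substituting into P = 176 - 2Q gives P = 110 - q_B, so π_B = (110 - q_B)q_B - 57q_B.
The leader's first-order condition 53 - 2q_B = 0 yields q_B = 53/2.
Then q_F = (132 - 2·(53/2))/4 = 79/4.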